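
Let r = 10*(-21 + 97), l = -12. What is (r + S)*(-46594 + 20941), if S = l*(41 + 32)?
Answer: 2975748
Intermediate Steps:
r = 760 (r = 10*76 = 760)
S = -876 (S = -12*(41 + 32) = -12*73 = -876)
(r + S)*(-46594 + 20941) = (760 - 876)*(-46594 + 20941) = -116*(-25653) = 2975748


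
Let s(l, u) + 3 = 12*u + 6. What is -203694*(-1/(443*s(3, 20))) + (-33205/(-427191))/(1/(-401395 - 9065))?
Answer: -163010679480794/5109631551 ≈ -31903.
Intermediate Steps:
s(l, u) = 3 + 12*u (s(l, u) = -3 + (12*u + 6) = -3 + (6 + 12*u) = 3 + 12*u)
-203694*(-1/(443*s(3, 20))) + (-33205/(-427191))/(1/(-401395 - 9065)) = -203694*(-1/(443*(3 + 12*20))) + (-33205/(-427191))/(1/(-401395 - 9065)) = -203694*(-1/(443*(3 + 240))) + (-33205*(-1/427191))/(1/(-410460)) = -203694/((-443*243)) + 33205/(427191*(-1/410460)) = -203694/(-107649) + (33205/427191)*(-410460) = -203694*(-1/107649) - 4543108100/142397 = 67898/35883 - 4543108100/142397 = -163010679480794/5109631551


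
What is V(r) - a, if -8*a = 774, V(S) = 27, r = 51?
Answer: 495/4 ≈ 123.75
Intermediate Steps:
a = -387/4 (a = -⅛*774 = -387/4 ≈ -96.750)
V(r) - a = 27 - 1*(-387/4) = 27 + 387/4 = 495/4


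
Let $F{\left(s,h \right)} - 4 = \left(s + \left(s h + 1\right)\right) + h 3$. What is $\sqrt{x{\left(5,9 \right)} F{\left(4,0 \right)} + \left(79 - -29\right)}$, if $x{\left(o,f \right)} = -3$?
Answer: $9$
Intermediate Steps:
$F{\left(s,h \right)} = 5 + s + 3 h + h s$ ($F{\left(s,h \right)} = 4 + \left(\left(s + \left(s h + 1\right)\right) + h 3\right) = 4 + \left(\left(s + \left(h s + 1\right)\right) + 3 h\right) = 4 + \left(\left(s + \left(1 + h s\right)\right) + 3 h\right) = 4 + \left(\left(1 + s + h s\right) + 3 h\right) = 4 + \left(1 + s + 3 h + h s\right) = 5 + s + 3 h + h s$)
$\sqrt{x{\left(5,9 \right)} F{\left(4,0 \right)} + \left(79 - -29\right)} = \sqrt{- 3 \left(5 + 4 + 3 \cdot 0 + 0 \cdot 4\right) + \left(79 - -29\right)} = \sqrt{- 3 \left(5 + 4 + 0 + 0\right) + \left(79 + 29\right)} = \sqrt{\left(-3\right) 9 + 108} = \sqrt{-27 + 108} = \sqrt{81} = 9$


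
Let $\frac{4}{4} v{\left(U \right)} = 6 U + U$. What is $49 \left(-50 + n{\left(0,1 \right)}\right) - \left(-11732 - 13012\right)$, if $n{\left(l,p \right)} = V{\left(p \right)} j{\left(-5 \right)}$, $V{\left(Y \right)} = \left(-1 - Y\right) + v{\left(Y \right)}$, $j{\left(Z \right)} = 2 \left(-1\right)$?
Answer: $21804$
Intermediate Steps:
$v{\left(U \right)} = 7 U$ ($v{\left(U \right)} = 6 U + U = 7 U$)
$j{\left(Z \right)} = -2$
$V{\left(Y \right)} = -1 + 6 Y$ ($V{\left(Y \right)} = \left(-1 - Y\right) + 7 Y = -1 + 6 Y$)
$n{\left(l,p \right)} = 2 - 12 p$ ($n{\left(l,p \right)} = \left(-1 + 6 p\right) \left(-2\right) = 2 - 12 p$)
$49 \left(-50 + n{\left(0,1 \right)}\right) - \left(-11732 - 13012\right) = 49 \left(-50 + \left(2 - 12\right)\right) - \left(-11732 - 13012\right) = 49 \left(-50 - 10\right) - -24744 = 49 \left(-60\right) + 24744 = -2940 + 24744 = 21804$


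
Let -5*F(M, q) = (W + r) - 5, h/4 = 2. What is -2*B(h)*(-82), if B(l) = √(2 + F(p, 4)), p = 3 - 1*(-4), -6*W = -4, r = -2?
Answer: 1148*√15/15 ≈ 296.41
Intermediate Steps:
h = 8 (h = 4*2 = 8)
W = ⅔ (W = -⅙*(-4) = ⅔ ≈ 0.66667)
p = 7 (p = 3 + 4 = 7)
F(M, q) = 19/15 (F(M, q) = -((⅔ - 2) - 5)/5 = -(-4/3 - 5)/5 = -⅕*(-19/3) = 19/15)
B(l) = 7*√15/15 (B(l) = √(2 + 19/15) = √(49/15) = 7*√15/15)
-2*B(h)*(-82) = -14*√15/15*(-82) = 1148*√15/15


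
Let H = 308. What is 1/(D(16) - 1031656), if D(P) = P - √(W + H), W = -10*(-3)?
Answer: -515820/532140544631 + 13*√2/1064281089262 ≈ -9.6931e-7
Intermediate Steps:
W = 30
D(P) = P - 13*√2 (D(P) = P - √(30 + 308) = P - √338 = P - 13*√2)
1/(D(16) - 1031656) = 1/((16 - 13*√2) - 1031656) = 1/(-1031640 - 13*√2)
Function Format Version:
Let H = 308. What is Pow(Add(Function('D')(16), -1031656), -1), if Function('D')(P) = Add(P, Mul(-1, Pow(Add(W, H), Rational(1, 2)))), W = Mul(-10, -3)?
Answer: Add(Rational(-515820, 532140544631), Mul(Rational(13, 1064281089262), Pow(2, Rational(1, 2)))) ≈ -9.6931e-7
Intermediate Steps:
W = 30
Function('D')(P) = Add(P, Mul(-13, Pow(2, Rational(1, 2)))) (Function('D')(P) = Add(P, Mul(-1, Pow(Add(30, 308), Rational(1, 2)))) = Add(P, Mul(-1, Pow(338, Rational(1, 2)))) = Add(P, Mul(-1, Mul(13, Pow(2, Rational(1, 2))))) = Add(P, Mul(-13, Pow(2, Rational(1, 2)))))
Pow(Add(Function('D')(16), -1031656), -1) = Pow(Add(Add(16, Mul(-13, Pow(2, Rational(1, 2)))), -1031656), -1) = Pow(Add(-1031640, Mul(-13, Pow(2, Rational(1, 2)))), -1)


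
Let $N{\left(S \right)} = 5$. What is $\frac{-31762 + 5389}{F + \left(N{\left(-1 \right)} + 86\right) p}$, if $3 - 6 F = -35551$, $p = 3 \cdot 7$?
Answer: $- \frac{79119}{23510} \approx -3.3653$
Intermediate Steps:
$p = 21$
$F = \frac{17777}{3}$ ($F = \frac{1}{2} - - \frac{35551}{6} = \frac{1}{2} + \frac{35551}{6} = \frac{17777}{3} \approx 5925.7$)
$\frac{-31762 + 5389}{F + \left(N{\left(-1 \right)} + 86\right) p} = \frac{-31762 + 5389}{\frac{17777}{3} + \left(5 + 86\right) 21} = - \frac{26373}{\frac{17777}{3} + 91 \cdot 21} = - \frac{26373}{\frac{17777}{3} + 1911} = - \frac{26373}{\frac{23510}{3}} = \left(-26373\right) \frac{3}{23510} = - \frac{79119}{23510}$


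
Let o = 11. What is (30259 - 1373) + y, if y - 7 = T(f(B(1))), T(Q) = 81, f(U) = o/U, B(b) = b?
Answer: 28974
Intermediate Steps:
f(U) = 11/U
y = 88 (y = 7 + 81 = 88)
(30259 - 1373) + y = (30259 - 1373) + 88 = 28886 + 88 = 28974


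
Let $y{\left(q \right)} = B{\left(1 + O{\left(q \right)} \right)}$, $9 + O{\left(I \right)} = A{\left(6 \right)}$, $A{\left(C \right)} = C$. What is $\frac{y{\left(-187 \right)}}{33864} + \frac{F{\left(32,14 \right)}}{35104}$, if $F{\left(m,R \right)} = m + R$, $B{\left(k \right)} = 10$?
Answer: $\frac{119299}{74297616} \approx 0.0016057$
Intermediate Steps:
$O{\left(I \right)} = -3$ ($O{\left(I \right)} = -9 + 6 = -3$)
$y{\left(q \right)} = 10$
$F{\left(m,R \right)} = R + m$
$\frac{y{\left(-187 \right)}}{33864} + \frac{F{\left(32,14 \right)}}{35104} = \frac{10}{33864} + \frac{14 + 32}{35104} = 10 \cdot \frac{1}{33864} + 46 \cdot \frac{1}{35104} = \frac{5}{16932} + \frac{23}{17552} = \frac{119299}{74297616}$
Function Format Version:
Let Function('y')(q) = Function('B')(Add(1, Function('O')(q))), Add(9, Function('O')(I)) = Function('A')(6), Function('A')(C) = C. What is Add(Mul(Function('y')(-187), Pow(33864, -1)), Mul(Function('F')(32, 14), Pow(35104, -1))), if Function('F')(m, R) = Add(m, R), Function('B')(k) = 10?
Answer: Rational(119299, 74297616) ≈ 0.0016057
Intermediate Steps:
Function('O')(I) = -3 (Function('O')(I) = Add(-9, 6) = -3)
Function('y')(q) = 10
Function('F')(m, R) = Add(R, m)
Add(Mul(Function('y')(-187), Pow(33864, -1)), Mul(Function('F')(32, 14), Pow(35104, -1))) = Add(Mul(10, Pow(33864, -1)), Mul(Add(14, 32), Pow(35104, -1))) = Add(Mul(10, Rational(1, 33864)), Mul(46, Rational(1, 35104))) = Add(Rational(5, 16932), Rational(23, 17552)) = Rational(119299, 74297616)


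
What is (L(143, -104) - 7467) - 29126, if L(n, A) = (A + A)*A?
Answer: -14961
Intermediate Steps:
L(n, A) = 2*A² (L(n, A) = (2*A)*A = 2*A²)
(L(143, -104) - 7467) - 29126 = (2*(-104)² - 7467) - 29126 = (2*10816 - 7467) - 29126 = (21632 - 7467) - 29126 = 14165 - 29126 = -14961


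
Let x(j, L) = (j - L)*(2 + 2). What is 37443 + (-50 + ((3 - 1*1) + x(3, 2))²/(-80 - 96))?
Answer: 1645283/44 ≈ 37393.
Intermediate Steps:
x(j, L) = -4*L + 4*j (x(j, L) = (j - L)*4 = -4*L + 4*j)
37443 + (-50 + ((3 - 1*1) + x(3, 2))²/(-80 - 96)) = 37443 + (-50 + ((3 - 1*1) + (-4*2 + 4*3))²/(-80 - 96)) = 37443 + (-50 + ((3 - 1) + (-8 + 12))²/(-176)) = 37443 + (-50 - (2 + 4)²/176) = 37443 + (-50 - 1/176*6²) = 37443 + (-50 - 1/176*36) = 37443 + (-50 - 9/44) = 37443 - 2209/44 = 1645283/44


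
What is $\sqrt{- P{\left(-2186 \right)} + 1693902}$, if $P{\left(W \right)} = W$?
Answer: $2 \sqrt{424022} \approx 1302.3$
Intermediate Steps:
$\sqrt{- P{\left(-2186 \right)} + 1693902} = \sqrt{\left(-1\right) \left(-2186\right) + 1693902} = \sqrt{2186 + 1693902} = \sqrt{1696088} = 2 \sqrt{424022}$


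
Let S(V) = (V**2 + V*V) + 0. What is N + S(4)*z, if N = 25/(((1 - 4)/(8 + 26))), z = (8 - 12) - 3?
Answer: -1522/3 ≈ -507.33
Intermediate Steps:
z = -7 (z = -4 - 3 = -7)
S(V) = 2*V**2 (S(V) = (V**2 + V**2) + 0 = 2*V**2 + 0 = 2*V**2)
N = -850/3 (N = 25/((-3/34)) = 25/((-3*1/34)) = 25/(-3/34) = 25*(-34/3) = -850/3 ≈ -283.33)
N + S(4)*z = -850/3 + (2*4**2)*(-7) = -850/3 + (2*16)*(-7) = -850/3 + 32*(-7) = -850/3 - 224 = -1522/3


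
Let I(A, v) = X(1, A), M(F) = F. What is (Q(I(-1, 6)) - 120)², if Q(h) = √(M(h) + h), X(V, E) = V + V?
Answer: 13924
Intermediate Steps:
X(V, E) = 2*V
I(A, v) = 2 (I(A, v) = 2*1 = 2)
Q(h) = √2*√h (Q(h) = √(h + h) = √(2*h) = √2*√h)
(Q(I(-1, 6)) - 120)² = (√2*√2 - 120)² = (2 - 120)² = (-118)² = 13924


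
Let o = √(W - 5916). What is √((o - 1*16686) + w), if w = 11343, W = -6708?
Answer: √(-5343 + 4*I*√789) ≈ 0.7685 + 73.1*I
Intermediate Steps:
o = 4*I*√789 (o = √(-6708 - 5916) = √(-12624) = 4*I*√789 ≈ 112.36*I)
√((o - 1*16686) + w) = √((4*I*√789 - 1*16686) + 11343) = √((4*I*√789 - 16686) + 11343) = √((-16686 + 4*I*√789) + 11343) = √(-5343 + 4*I*√789)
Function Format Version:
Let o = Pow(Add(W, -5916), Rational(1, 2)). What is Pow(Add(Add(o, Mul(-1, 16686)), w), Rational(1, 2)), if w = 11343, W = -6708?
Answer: Pow(Add(-5343, Mul(4, I, Pow(789, Rational(1, 2)))), Rational(1, 2)) ≈ Add(0.7685, Mul(73.100, I))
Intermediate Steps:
o = Mul(4, I, Pow(789, Rational(1, 2))) (o = Pow(Add(-6708, -5916), Rational(1, 2)) = Pow(-12624, Rational(1, 2)) = Mul(4, I, Pow(789, Rational(1, 2))) ≈ Mul(112.36, I))
Pow(Add(Add(o, Mul(-1, 16686)), w), Rational(1, 2)) = Pow(Add(Add(Mul(4, I, Pow(789, Rational(1, 2))), Mul(-1, 16686)), 11343), Rational(1, 2)) = Pow(Add(Add(Mul(4, I, Pow(789, Rational(1, 2))), -16686), 11343), Rational(1, 2)) = Pow(Add(Add(-16686, Mul(4, I, Pow(789, Rational(1, 2)))), 11343), Rational(1, 2)) = Pow(Add(-5343, Mul(4, I, Pow(789, Rational(1, 2)))), Rational(1, 2))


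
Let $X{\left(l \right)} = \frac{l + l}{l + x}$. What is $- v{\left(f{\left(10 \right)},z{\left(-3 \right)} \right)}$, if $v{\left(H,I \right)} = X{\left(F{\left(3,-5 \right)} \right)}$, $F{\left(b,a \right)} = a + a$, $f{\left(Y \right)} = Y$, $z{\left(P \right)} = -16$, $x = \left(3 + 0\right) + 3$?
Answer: $-5$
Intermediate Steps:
$x = 6$ ($x = 3 + 3 = 6$)
$F{\left(b,a \right)} = 2 a$
$X{\left(l \right)} = \frac{2 l}{6 + l}$ ($X{\left(l \right)} = \frac{l + l}{l + 6} = \frac{2 l}{6 + l}$)
$v{\left(H,I \right)} = 5$ ($v{\left(H,I \right)} = \frac{2 \cdot 2 \left(-5\right)}{6 + 2 \left(-5\right)} = 2 \left(-10\right) \frac{1}{6 - 10} = 2 \left(-10\right) \frac{1}{-4} = 2 \left(-10\right) \left(- \frac{1}{4}\right) = 5$)
$- v{\left(f{\left(10 \right)},z{\left(-3 \right)} \right)} = \left(-1\right) 5 = -5$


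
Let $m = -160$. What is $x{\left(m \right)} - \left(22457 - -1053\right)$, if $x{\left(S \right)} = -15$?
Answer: $-23525$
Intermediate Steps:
$x{\left(m \right)} - \left(22457 - -1053\right) = -15 - \left(22457 - -1053\right) = -15 - \left(22457 + 1053\right) = -15 - 23510 = -23525$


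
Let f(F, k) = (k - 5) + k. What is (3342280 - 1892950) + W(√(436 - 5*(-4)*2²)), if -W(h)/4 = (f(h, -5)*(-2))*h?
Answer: 1449330 - 240*√129 ≈ 1.4466e+6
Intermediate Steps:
f(F, k) = -5 + 2*k (f(F, k) = (-5 + k) + k = -5 + 2*k)
W(h) = -120*h (W(h) = -4*(-5 + 2*(-5))*(-2)*h = -4*(-5 - 10)*(-2)*h = -4*(-15*(-2))*h = -120*h)
(3342280 - 1892950) + W(√(436 - 5*(-4)*2²)) = (3342280 - 1892950) - 120*√(436 - 5*(-4)*2²) = 1449330 - 120*√(436 - (-20)*4) = 1449330 - 120*√(436 - 1*(-80)) = 1449330 - 120*√(436 + 80) = 1449330 - 240*√129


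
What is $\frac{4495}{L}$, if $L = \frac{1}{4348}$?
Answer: $19544260$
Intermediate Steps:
$L = \frac{1}{4348} \approx 0.00022999$
$\frac{4495}{L} = 4495 \frac{1}{\frac{1}{4348}} = 4495 \cdot 4348 = 19544260$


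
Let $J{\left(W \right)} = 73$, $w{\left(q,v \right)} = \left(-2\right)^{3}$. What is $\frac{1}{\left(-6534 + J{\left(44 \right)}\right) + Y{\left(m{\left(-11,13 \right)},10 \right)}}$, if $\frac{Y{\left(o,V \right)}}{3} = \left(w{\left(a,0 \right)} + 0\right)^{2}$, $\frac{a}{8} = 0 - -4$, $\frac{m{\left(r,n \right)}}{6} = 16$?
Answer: $- \frac{1}{6269} \approx -0.00015952$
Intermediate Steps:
$m{\left(r,n \right)} = 96$ ($m{\left(r,n \right)} = 6 \cdot 16 = 96$)
$a = 32$ ($a = 8 \left(0 - -4\right) = 8 \left(0 + 4\right) = 8 \cdot 4 = 32$)
$w{\left(q,v \right)} = -8$
$Y{\left(o,V \right)} = 192$ ($Y{\left(o,V \right)} = 3 \left(-8 + 0\right)^{2} = 3 \left(-8\right)^{2} = 3 \cdot 64 = 192$)
$\frac{1}{\left(-6534 + J{\left(44 \right)}\right) + Y{\left(m{\left(-11,13 \right)},10 \right)}} = \frac{1}{\left(-6534 + 73\right) + 192} = \frac{1}{-6461 + 192} = \frac{1}{-6269} = - \frac{1}{6269}$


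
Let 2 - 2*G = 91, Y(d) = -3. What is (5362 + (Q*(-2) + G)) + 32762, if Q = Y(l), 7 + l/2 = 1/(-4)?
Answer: 76171/2 ≈ 38086.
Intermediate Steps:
l = -29/2 (l = -14 + 2/(-4) = -14 + 2*(-¼) = -14 - ½ = -29/2 ≈ -14.500)
G = -89/2 (G = 1 - ½*91 = 1 - 91/2 = -89/2 ≈ -44.500)
Q = -3
(5362 + (Q*(-2) + G)) + 32762 = (5362 + (-3*(-2) - 89/2)) + 32762 = (5362 + (6 - 89/2)) + 32762 = (5362 - 77/2) + 32762 = 10647/2 + 32762 = 76171/2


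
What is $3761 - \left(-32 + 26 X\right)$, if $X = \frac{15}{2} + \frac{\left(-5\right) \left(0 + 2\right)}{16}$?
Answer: $\frac{14457}{4} \approx 3614.3$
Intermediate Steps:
$X = \frac{55}{8}$ ($X = 15 \cdot \frac{1}{2} + \left(-5\right) 2 \cdot \frac{1}{16} = \frac{15}{2} - \frac{5}{8} = \frac{55}{8} \approx 6.875$)
$3761 - \left(-32 + 26 X\right) = 3761 + \left(\left(-26\right) \frac{55}{8} + 32\right) = 3761 + \left(- \frac{715}{4} + 32\right) = 3761 - \frac{587}{4} = \frac{14457}{4}$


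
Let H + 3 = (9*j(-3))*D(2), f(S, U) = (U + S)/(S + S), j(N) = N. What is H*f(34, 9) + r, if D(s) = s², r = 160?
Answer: 6107/68 ≈ 89.809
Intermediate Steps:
f(S, U) = (S + U)/(2*S) (f(S, U) = (S + U)/((2*S)) = (S + U)*(1/(2*S)) = (S + U)/(2*S))
H = -111 (H = -3 + (9*(-3))*2² = -3 - 27*4 = -3 - 108 = -111)
H*f(34, 9) + r = -111*(34 + 9)/(2*34) + 160 = -111*43/(2*34) + 160 = -111*43/68 + 160 = -4773/68 + 160 = 6107/68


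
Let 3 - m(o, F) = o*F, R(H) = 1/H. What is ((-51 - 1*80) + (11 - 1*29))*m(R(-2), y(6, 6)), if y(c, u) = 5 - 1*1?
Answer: -745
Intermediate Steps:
y(c, u) = 4 (y(c, u) = 5 - 1 = 4)
m(o, F) = 3 - F*o (m(o, F) = 3 - o*F = 3 - F*o)
((-51 - 1*80) + (11 - 1*29))*m(R(-2), y(6, 6)) = ((-51 - 1*80) + (11 - 1*29))*(3 - 1*4/(-2)) = ((-51 - 80) + (11 - 29))*(3 - 1*4*(-1/2)) = (-131 - 18)*(3 + 2) = -149*5 = -745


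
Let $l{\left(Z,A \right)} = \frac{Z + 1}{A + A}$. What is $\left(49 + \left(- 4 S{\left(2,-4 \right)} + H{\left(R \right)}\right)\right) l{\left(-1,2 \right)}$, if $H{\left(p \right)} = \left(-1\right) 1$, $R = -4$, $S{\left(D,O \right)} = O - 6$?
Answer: $0$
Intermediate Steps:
$S{\left(D,O \right)} = -6 + O$ ($S{\left(D,O \right)} = O - 6 = -6 + O$)
$l{\left(Z,A \right)} = \frac{1 + Z}{2 A}$
$H{\left(p \right)} = -1$
$\left(49 + \left(- 4 S{\left(2,-4 \right)} + H{\left(R \right)}\right)\right) l{\left(-1,2 \right)} = \left(49 - \left(1 + 4 \left(-6 - 4\right)\right)\right) \frac{1 - 1}{2 \cdot 2} = \left(49 - -39\right) \frac{1}{2} \cdot \frac{1}{2} \cdot 0 = \left(49 + \left(40 - 1\right)\right) 0 = \left(49 + 39\right) 0 = 88 \cdot 0 = 0$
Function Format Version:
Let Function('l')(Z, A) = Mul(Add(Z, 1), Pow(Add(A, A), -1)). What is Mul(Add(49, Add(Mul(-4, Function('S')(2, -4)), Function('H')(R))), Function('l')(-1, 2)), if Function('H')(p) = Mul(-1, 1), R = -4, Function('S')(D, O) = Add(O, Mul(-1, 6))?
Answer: 0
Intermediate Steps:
Function('S')(D, O) = Add(-6, O) (Function('S')(D, O) = Add(O, -6) = Add(-6, O))
Function('l')(Z, A) = Mul(Rational(1, 2), Pow(A, -1), Add(1, Z)) (Function('l')(Z, A) = Mul(Add(1, Z), Pow(Mul(2, A), -1)) = Mul(Add(1, Z), Mul(Rational(1, 2), Pow(A, -1))) = Mul(Rational(1, 2), Pow(A, -1), Add(1, Z)))
Function('H')(p) = -1
Mul(Add(49, Add(Mul(-4, Function('S')(2, -4)), Function('H')(R))), Function('l')(-1, 2)) = Mul(Add(49, Add(Mul(-4, Add(-6, -4)), -1)), Mul(Rational(1, 2), Pow(2, -1), Add(1, -1))) = Mul(Add(49, Add(Mul(-4, -10), -1)), Mul(Rational(1, 2), Rational(1, 2), 0)) = Mul(Add(49, Add(40, -1)), 0) = Mul(Add(49, 39), 0) = Mul(88, 0) = 0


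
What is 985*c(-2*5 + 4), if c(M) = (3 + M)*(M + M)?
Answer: 35460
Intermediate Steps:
c(M) = 2*M*(3 + M) (c(M) = (3 + M)*(2*M) = 2*M*(3 + M))
985*c(-2*5 + 4) = 985*(2*(-2*5 + 4)*(3 + (-2*5 + 4))) = 985*(2*(-10 + 4)*(3 + (-10 + 4))) = 985*(2*(-6)*(3 - 6)) = 985*(2*(-6)*(-3)) = 985*36 = 35460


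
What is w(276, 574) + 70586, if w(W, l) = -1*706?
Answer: 69880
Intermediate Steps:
w(W, l) = -706
w(276, 574) + 70586 = -706 + 70586 = 69880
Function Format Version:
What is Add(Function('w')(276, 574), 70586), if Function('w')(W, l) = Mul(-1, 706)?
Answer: 69880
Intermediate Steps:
Function('w')(W, l) = -706
Add(Function('w')(276, 574), 70586) = Add(-706, 70586) = 69880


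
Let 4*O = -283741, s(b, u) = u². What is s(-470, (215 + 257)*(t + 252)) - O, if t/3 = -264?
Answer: 259855541341/4 ≈ 6.4964e+10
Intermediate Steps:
t = -792 (t = 3*(-264) = -792)
O = -283741/4 (O = (¼)*(-283741) = -283741/4 ≈ -70935.)
s(-470, (215 + 257)*(t + 252)) - O = ((215 + 257)*(-792 + 252))² - 1*(-283741/4) = (472*(-540))² + 283741/4 = (-254880)² + 283741/4 = 64963814400 + 283741/4 = 259855541341/4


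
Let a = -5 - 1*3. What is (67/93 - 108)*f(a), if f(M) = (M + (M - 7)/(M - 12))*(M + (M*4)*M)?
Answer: 578666/3 ≈ 1.9289e+5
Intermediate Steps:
a = -8 (a = -5 - 3 = -8)
f(M) = (M + 4*M²)*(M + (-7 + M)/(-12 + M)) (f(M) = (M + (-7 + M)/(-12 + M))*(M + (4*M)*M) = (M + (-7 + M)/(-12 + M))*(M + 4*M²) = (M + 4*M²)*(M + (-7 + M)/(-12 + M)))
(67/93 - 108)*f(a) = (67/93 - 108)*(-8*(-7 - 43*(-8)² - 39*(-8) + 4*(-8)³)/(-12 - 8)) = (67*(1/93) - 108)*(-8*(-7 - 43*64 + 312 + 4*(-512))/(-20)) = (67/93 - 108)*(-8*(-1/20)*(-7 - 2752 + 312 - 2048)) = -(-79816)*(-1)*(-4495)/(93*20) = -9977/93*(-1798) = 578666/3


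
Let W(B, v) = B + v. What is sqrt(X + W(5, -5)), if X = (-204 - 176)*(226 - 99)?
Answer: 2*I*sqrt(12065) ≈ 219.68*I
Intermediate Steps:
X = -48260 (X = -380*127 = -48260)
sqrt(X + W(5, -5)) = sqrt(-48260 + (5 - 5)) = sqrt(-48260 + 0) = sqrt(-48260) = 2*I*sqrt(12065)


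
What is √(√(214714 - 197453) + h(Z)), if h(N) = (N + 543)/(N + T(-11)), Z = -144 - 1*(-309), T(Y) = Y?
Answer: √(27258 + 5929*√17261)/77 ≈ 11.661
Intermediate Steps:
Z = 165 (Z = -144 + 309 = 165)
h(N) = (543 + N)/(-11 + N) (h(N) = (N + 543)/(N - 11) = (543 + N)/(-11 + N))
√(√(214714 - 197453) + h(Z)) = √(√(214714 - 197453) + (543 + 165)/(-11 + 165)) = √(√17261 + 708/154) = √(√17261 + (1/154)*708) = √(√17261 + 354/77) = √(354/77 + √17261)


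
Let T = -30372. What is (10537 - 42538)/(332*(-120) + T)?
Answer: 10667/23404 ≈ 0.45578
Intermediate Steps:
(10537 - 42538)/(332*(-120) + T) = (10537 - 42538)/(332*(-120) - 30372) = -32001/(-39840 - 30372) = -32001/(-70212) = -32001*(-1/70212) = 10667/23404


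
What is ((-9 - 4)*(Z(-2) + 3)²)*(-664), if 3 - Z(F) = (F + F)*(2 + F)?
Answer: 310752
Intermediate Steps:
Z(F) = 3 - 2*F*(2 + F) (Z(F) = 3 - (F + F)*(2 + F) = 3 - 2*F*(2 + F))
((-9 - 4)*(Z(-2) + 3)²)*(-664) = ((-9 - 4)*((3 - 4*(-2) - 2*(-2)²) + 3)²)*(-664) = -13*((3 + 8 - 2*4) + 3)²*(-664) = -13*((3 + 8 - 8) + 3)²*(-664) = -13*(3 + 3)²*(-664) = -13*6²*(-664) = -13*36*(-664) = -468*(-664) = 310752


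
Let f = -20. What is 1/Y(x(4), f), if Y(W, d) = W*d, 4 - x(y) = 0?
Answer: -1/80 ≈ -0.012500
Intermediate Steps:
x(y) = 4 (x(y) = 4 - 1*0 = 4 + 0 = 4)
1/Y(x(4), f) = 1/(4*(-20)) = 1/(-80) = -1/80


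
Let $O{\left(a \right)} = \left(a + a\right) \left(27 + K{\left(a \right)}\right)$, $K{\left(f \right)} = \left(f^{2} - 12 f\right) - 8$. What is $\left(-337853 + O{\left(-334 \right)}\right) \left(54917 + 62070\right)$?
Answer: $-9072025634139$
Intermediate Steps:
$K{\left(f \right)} = -8 + f^{2} - 12 f$
$O{\left(a \right)} = 2 a \left(19 + a^{2} - 12 a\right)$ ($O{\left(a \right)} = \left(a + a\right) \left(27 - \left(8 - a^{2} + 12 a\right)\right) = 2 a \left(19 + a^{2} - 12 a\right)$)
$\left(-337853 + O{\left(-334 \right)}\right) \left(54917 + 62070\right) = \left(-337853 + 2 \left(-334\right) \left(19 + \left(-334\right)^{2} - -4008\right)\right) \left(54917 + 62070\right) = \left(-337853 + 2 \left(-334\right) \left(19 + 111556 + 4008\right)\right) 116987 = \left(-337853 + 2 \left(-334\right) 115583\right) 116987 = \left(-337853 - 77209444\right) 116987 = \left(-77547297\right) 116987 = -9072025634139$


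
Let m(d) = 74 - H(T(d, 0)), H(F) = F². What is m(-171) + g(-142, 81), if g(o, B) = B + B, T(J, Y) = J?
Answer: -29005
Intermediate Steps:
g(o, B) = 2*B
m(d) = 74 - d²
m(-171) + g(-142, 81) = (74 - 1*(-171)²) + 2*81 = (74 - 1*29241) + 162 = (74 - 29241) + 162 = -29167 + 162 = -29005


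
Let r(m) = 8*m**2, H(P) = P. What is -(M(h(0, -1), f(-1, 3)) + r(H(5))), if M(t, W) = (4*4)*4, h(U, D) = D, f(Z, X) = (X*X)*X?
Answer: -264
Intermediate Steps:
f(Z, X) = X**3 (f(Z, X) = X**2*X = X**3)
M(t, W) = 64 (M(t, W) = 16*4 = 64)
-(M(h(0, -1), f(-1, 3)) + r(H(5))) = -(64 + 8*5**2) = -(64 + 8*25) = -(64 + 200) = -1*264 = -264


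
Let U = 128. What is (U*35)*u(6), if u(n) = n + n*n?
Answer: 188160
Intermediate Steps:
u(n) = n + n**2
(U*35)*u(6) = (128*35)*(6*(1 + 6)) = 4480*(6*7) = 4480*42 = 188160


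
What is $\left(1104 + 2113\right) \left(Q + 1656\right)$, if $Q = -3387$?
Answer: $-5568627$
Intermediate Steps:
$\left(1104 + 2113\right) \left(Q + 1656\right) = \left(1104 + 2113\right) \left(-3387 + 1656\right) = 3217 \left(-1731\right) = -5568627$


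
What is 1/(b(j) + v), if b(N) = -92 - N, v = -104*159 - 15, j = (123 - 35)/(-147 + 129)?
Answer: -9/149743 ≈ -6.0103e-5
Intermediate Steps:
j = -44/9 (j = 88/(-18) = 88*(-1/18) = -44/9 ≈ -4.8889)
v = -16551 (v = -16536 - 15 = -16551)
1/(b(j) + v) = 1/((-92 - 1*(-44/9)) - 16551) = 1/((-92 + 44/9) - 16551) = 1/(-784/9 - 16551) = 1/(-149743/9) = -9/149743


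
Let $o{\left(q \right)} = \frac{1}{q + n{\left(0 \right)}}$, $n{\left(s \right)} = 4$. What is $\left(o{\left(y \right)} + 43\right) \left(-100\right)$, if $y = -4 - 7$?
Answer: $- \frac{30000}{7} \approx -4285.7$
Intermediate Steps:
$y = -11$ ($y = -4 - 7 = -11$)
$o{\left(q \right)} = \frac{1}{4 + q}$ ($o{\left(q \right)} = \frac{1}{q + 4} = \frac{1}{4 + q}$)
$\left(o{\left(y \right)} + 43\right) \left(-100\right) = \left(\frac{1}{4 - 11} + 43\right) \left(-100\right) = \left(\frac{1}{-7} + 43\right) \left(-100\right) = \left(- \frac{1}{7} + 43\right) \left(-100\right) = \frac{300}{7} \left(-100\right) = - \frac{30000}{7}$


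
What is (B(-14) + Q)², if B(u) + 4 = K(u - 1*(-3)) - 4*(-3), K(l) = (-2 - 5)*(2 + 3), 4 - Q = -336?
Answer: 97969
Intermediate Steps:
Q = 340 (Q = 4 - 1*(-336) = 4 + 336 = 340)
K(l) = -35 (K(l) = -7*5 = -35)
B(u) = -27 (B(u) = -4 + (-35 - 4*(-3)) = -4 + (-35 + 12) = -4 - 23 = -27)
(B(-14) + Q)² = (-27 + 340)² = 313² = 97969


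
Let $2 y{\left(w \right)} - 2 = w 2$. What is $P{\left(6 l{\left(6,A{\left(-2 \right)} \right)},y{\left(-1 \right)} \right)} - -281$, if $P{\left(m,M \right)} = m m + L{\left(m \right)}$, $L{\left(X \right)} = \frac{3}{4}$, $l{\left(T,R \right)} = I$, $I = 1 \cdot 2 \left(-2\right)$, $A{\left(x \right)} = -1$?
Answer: $\frac{3431}{4} \approx 857.75$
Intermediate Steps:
$I = -4$ ($I = 2 \left(-2\right) = -4$)
$y{\left(w \right)} = 1 + w$ ($y{\left(w \right)} = 1 + \frac{w 2}{2} = 1 + \frac{2 w}{2} = 1 + w$)
$l{\left(T,R \right)} = -4$
$L{\left(X \right)} = \frac{3}{4}$ ($L{\left(X \right)} = 3 \cdot \frac{1}{4} = \frac{3}{4}$)
$P{\left(m,M \right)} = \frac{3}{4} + m^{2}$ ($P{\left(m,M \right)} = m m + \frac{3}{4} = m^{2} + \frac{3}{4} = \frac{3}{4} + m^{2}$)
$P{\left(6 l{\left(6,A{\left(-2 \right)} \right)},y{\left(-1 \right)} \right)} - -281 = \left(\frac{3}{4} + \left(6 \left(-4\right)\right)^{2}\right) - -281 = \left(\frac{3}{4} + \left(-24\right)^{2}\right) + 281 = \left(\frac{3}{4} + 576\right) + 281 = \frac{2307}{4} + 281 = \frac{3431}{4}$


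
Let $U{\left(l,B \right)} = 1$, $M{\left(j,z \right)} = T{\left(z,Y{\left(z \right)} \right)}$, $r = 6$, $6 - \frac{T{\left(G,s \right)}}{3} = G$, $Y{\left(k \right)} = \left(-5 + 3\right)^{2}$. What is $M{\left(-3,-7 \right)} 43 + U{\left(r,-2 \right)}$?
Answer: $1678$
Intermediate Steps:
$Y{\left(k \right)} = 4$ ($Y{\left(k \right)} = \left(-2\right)^{2} = 4$)
$T{\left(G,s \right)} = 18 - 3 G$
$M{\left(j,z \right)} = 18 - 3 z$
$M{\left(-3,-7 \right)} 43 + U{\left(r,-2 \right)} = \left(18 - -21\right) 43 + 1 = \left(18 + 21\right) 43 + 1 = 39 \cdot 43 + 1 = 1677 + 1 = 1678$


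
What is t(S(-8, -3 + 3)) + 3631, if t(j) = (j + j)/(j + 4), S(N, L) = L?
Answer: 3631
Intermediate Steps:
t(j) = 2*j/(4 + j) (t(j) = (2*j)/(4 + j) = 2*j/(4 + j))
t(S(-8, -3 + 3)) + 3631 = 2*(-3 + 3)/(4 + (-3 + 3)) + 3631 = 2*0/(4 + 0) + 3631 = 2*0/4 + 3631 = 2*0*(1/4) + 3631 = 0 + 3631 = 3631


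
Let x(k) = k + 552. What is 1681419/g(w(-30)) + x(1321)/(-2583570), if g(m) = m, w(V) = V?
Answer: -72401062367/1291785 ≈ -56047.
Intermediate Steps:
x(k) = 552 + k
1681419/g(w(-30)) + x(1321)/(-2583570) = 1681419/(-30) + (552 + 1321)/(-2583570) = 1681419*(-1/30) + 1873*(-1/2583570) = -560473/10 - 1873/2583570 = -72401062367/1291785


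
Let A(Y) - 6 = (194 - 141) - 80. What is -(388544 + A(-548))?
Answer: -388523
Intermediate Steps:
A(Y) = -21 (A(Y) = 6 + ((194 - 141) - 80) = 6 + (53 - 80) = 6 - 27 = -21)
-(388544 + A(-548)) = -(388544 - 21) = -1*388523 = -388523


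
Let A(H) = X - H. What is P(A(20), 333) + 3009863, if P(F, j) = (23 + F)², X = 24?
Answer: 3010592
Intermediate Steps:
A(H) = 24 - H
P(A(20), 333) + 3009863 = (23 + (24 - 1*20))² + 3009863 = (23 + (24 - 20))² + 3009863 = (23 + 4)² + 3009863 = 27² + 3009863 = 729 + 3009863 = 3010592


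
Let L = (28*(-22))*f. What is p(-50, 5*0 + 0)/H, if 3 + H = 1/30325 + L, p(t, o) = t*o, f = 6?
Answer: 0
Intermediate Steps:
p(t, o) = o*t
L = -3696 (L = (28*(-22))*6 = -616*6 = -3696)
H = -112172174/30325 (H = -3 + (1/30325 - 3696) = -3 - 112081199/30325 = -112172174/30325 ≈ -3699.0)
p(-50, 5*0 + 0)/H = ((5*0 + 0)*(-50))/(-112172174/30325) = ((0 + 0)*(-50))*(-30325/112172174) = (0*(-50))*(-30325/112172174) = 0*(-30325/112172174) = 0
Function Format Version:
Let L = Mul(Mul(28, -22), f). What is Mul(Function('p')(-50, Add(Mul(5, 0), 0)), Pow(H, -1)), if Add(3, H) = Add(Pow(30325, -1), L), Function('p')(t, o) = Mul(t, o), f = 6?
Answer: 0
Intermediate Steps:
Function('p')(t, o) = Mul(o, t)
L = -3696 (L = Mul(Mul(28, -22), 6) = Mul(-616, 6) = -3696)
H = Rational(-112172174, 30325) (H = Add(-3, Add(Pow(30325, -1), -3696)) = Add(-3, Add(Rational(1, 30325), -3696)) = Add(-3, Rational(-112081199, 30325)) = Rational(-112172174, 30325) ≈ -3699.0)
Mul(Function('p')(-50, Add(Mul(5, 0), 0)), Pow(H, -1)) = Mul(Mul(Add(Mul(5, 0), 0), -50), Pow(Rational(-112172174, 30325), -1)) = Mul(Mul(Add(0, 0), -50), Rational(-30325, 112172174)) = Mul(Mul(0, -50), Rational(-30325, 112172174)) = Mul(0, Rational(-30325, 112172174)) = 0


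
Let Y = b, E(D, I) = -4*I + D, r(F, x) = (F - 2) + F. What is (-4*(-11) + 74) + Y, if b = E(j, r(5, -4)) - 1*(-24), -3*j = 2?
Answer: 328/3 ≈ 109.33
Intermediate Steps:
r(F, x) = -2 + 2*F (r(F, x) = (-2 + F) + F = -2 + 2*F)
j = -⅔ (j = -⅓*2 = -⅔ ≈ -0.66667)
E(D, I) = D - 4*I
b = -26/3 (b = (-⅔ - 4*(-2 + 2*5)) - 1*(-24) = (-⅔ - 4*(-2 + 10)) + 24 = (-⅔ - 4*8) + 24 = (-⅔ - 32) + 24 = -98/3 + 24 = -26/3 ≈ -8.6667)
Y = -26/3 ≈ -8.6667
(-4*(-11) + 74) + Y = (-4*(-11) + 74) - 26/3 = (44 + 74) - 26/3 = 118 - 26/3 = 328/3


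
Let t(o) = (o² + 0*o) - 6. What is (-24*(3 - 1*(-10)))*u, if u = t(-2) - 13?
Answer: 4680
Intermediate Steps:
t(o) = -6 + o² (t(o) = (o² + 0) - 6 = o² - 6 = -6 + o²)
u = -15 (u = (-6 + (-2)²) - 13 = (-6 + 4) - 13 = -2 - 13 = -15)
(-24*(3 - 1*(-10)))*u = -24*(3 - 1*(-10))*(-15) = -24*(3 + 10)*(-15) = -24*13*(-15) = -312*(-15) = 4680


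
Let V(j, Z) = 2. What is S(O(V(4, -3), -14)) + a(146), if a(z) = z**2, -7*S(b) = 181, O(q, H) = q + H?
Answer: 149031/7 ≈ 21290.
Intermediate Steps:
O(q, H) = H + q
S(b) = -181/7 (S(b) = -1/7*181 = -181/7)
S(O(V(4, -3), -14)) + a(146) = -181/7 + 146**2 = -181/7 + 21316 = 149031/7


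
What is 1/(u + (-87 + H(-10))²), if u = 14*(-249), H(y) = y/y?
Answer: 1/3910 ≈ 0.00025575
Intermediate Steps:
H(y) = 1
u = -3486
1/(u + (-87 + H(-10))²) = 1/(-3486 + (-87 + 1)²) = 1/(-3486 + (-86)²) = 1/(-3486 + 7396) = 1/3910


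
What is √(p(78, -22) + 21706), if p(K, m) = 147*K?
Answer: 2*√8293 ≈ 182.13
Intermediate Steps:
√(p(78, -22) + 21706) = √(147*78 + 21706) = √(11466 + 21706) = √33172 = 2*√8293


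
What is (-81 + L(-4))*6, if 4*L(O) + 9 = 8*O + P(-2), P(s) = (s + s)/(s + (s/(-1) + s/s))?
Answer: -1107/2 ≈ -553.50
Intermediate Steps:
P(s) = 2*s (P(s) = (2*s)/(s + (s*(-1) + 1)) = (2*s)/(s + (-s + 1)) = (2*s)/(s + (1 - s)) = (2*s)/1 = (2*s)*1 = 2*s)
L(O) = -13/4 + 2*O (L(O) = -9/4 + (8*O + 2*(-2))/4 = -9/4 + (8*O - 4)/4 = -9/4 + (-4 + 8*O)/4 = -9/4 + (-1 + 2*O) = -13/4 + 2*O)
(-81 + L(-4))*6 = (-81 + (-13/4 + 2*(-4)))*6 = (-81 + (-13/4 - 8))*6 = (-81 - 45/4)*6 = -369/4*6 = -1107/2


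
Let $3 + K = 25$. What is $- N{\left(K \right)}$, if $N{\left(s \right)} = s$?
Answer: $-22$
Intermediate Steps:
$K = 22$ ($K = -3 + 25 = 22$)
$- N{\left(K \right)} = \left(-1\right) 22 = -22$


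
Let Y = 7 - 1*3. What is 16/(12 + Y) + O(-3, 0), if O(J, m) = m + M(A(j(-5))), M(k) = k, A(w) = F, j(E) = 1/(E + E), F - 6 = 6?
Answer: 13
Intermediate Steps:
F = 12 (F = 6 + 6 = 12)
j(E) = 1/(2*E)
A(w) = 12
O(J, m) = 12 + m (O(J, m) = m + 12 = 12 + m)
Y = 4 (Y = 7 - 3 = 4)
16/(12 + Y) + O(-3, 0) = 16/(12 + 4) + (12 + 0) = 16/16 + 12 = (1/16)*16 + 12 = 1 + 12 = 13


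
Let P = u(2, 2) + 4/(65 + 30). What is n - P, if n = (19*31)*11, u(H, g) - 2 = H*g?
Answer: 614931/95 ≈ 6473.0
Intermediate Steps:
u(H, g) = 2 + H*g
n = 6479 (n = 589*11 = 6479)
P = 574/95 (P = (2 + 2*2) + 4/(65 + 30) = (2 + 4) + 4/95 = 6 + 4*(1/95) = 6 + 4/95 = 574/95 ≈ 6.0421)
n - P = 6479 - 1*574/95 = 6479 - 574/95 = 614931/95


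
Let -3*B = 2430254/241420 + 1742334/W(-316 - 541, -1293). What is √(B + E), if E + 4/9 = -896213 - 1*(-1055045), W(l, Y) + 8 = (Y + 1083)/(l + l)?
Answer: √1389920978376012122661290/2444739630 ≈ 482.24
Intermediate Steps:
W(l, Y) = -8 + (1083 + Y)/(2*l) (W(l, Y) = -8 + (Y + 1083)/(l + l) = -8 + (1083 + Y)/((2*l)) = -8 + (1083 + Y)*(1/(2*l)) = -8 + (1083 + Y)/(2*l))
B = 180233583206603/2444739630 (B = -(2430254/241420 + 1742334/(((1083 - 1293 - 16*(-316 - 541))/(2*(-316 - 541)))))/3 = -(2430254*(1/241420) + 1742334/(((½)*(1083 - 1293 - 16*(-857))/(-857))))/3 = -(1215127/120710 + 1742334/(((½)*(-1/857)*(1083 - 1293 + 13712))))/3 = -(1215127/120710 + 1742334/(((½)*(-1/857)*13502)))/3 = -(1215127/120710 + 1742334/(-6751/857))/3 = -(1215127/120710 + 1742334*(-857/6751))/3 = -(1215127/120710 - 1493180238/6751)/3 = -⅓*(-180233583206603/814913210) = 180233583206603/2444739630 ≈ 73723.)
E = 1429484/9 (E = -4/9 + (-896213 - 1*(-1055045)) = -4/9 + (-896213 + 1055045) = -4/9 + 158832 = 1429484/9 ≈ 1.5883e+5)
√(B + E) = √(180233583206603/2444739630 + 1429484/9) = √(1705606144703449/7334218890) = √1389920978376012122661290/2444739630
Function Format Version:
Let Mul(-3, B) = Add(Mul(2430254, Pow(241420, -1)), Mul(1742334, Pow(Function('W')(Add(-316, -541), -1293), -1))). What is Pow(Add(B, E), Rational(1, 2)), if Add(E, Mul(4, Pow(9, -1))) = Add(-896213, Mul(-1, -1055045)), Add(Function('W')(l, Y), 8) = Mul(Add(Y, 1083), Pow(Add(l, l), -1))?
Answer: Mul(Rational(1, 2444739630), Pow(1389920978376012122661290, Rational(1, 2))) ≈ 482.24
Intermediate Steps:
Function('W')(l, Y) = Add(-8, Mul(Rational(1, 2), Pow(l, -1), Add(1083, Y))) (Function('W')(l, Y) = Add(-8, Mul(Add(Y, 1083), Pow(Add(l, l), -1))) = Add(-8, Mul(Add(1083, Y), Pow(Mul(2, l), -1))) = Add(-8, Mul(Add(1083, Y), Mul(Rational(1, 2), Pow(l, -1)))) = Add(-8, Mul(Rational(1, 2), Pow(l, -1), Add(1083, Y))))
B = Rational(180233583206603, 2444739630) (B = Mul(Rational(-1, 3), Add(Mul(2430254, Pow(241420, -1)), Mul(1742334, Pow(Mul(Rational(1, 2), Pow(Add(-316, -541), -1), Add(1083, -1293, Mul(-16, Add(-316, -541)))), -1)))) = Mul(Rational(-1, 3), Add(Mul(2430254, Rational(1, 241420)), Mul(1742334, Pow(Mul(Rational(1, 2), Pow(-857, -1), Add(1083, -1293, Mul(-16, -857))), -1)))) = Mul(Rational(-1, 3), Add(Rational(1215127, 120710), Mul(1742334, Pow(Mul(Rational(1, 2), Rational(-1, 857), Add(1083, -1293, 13712)), -1)))) = Mul(Rational(-1, 3), Add(Rational(1215127, 120710), Mul(1742334, Pow(Mul(Rational(1, 2), Rational(-1, 857), 13502), -1)))) = Mul(Rational(-1, 3), Add(Rational(1215127, 120710), Mul(1742334, Pow(Rational(-6751, 857), -1)))) = Mul(Rational(-1, 3), Add(Rational(1215127, 120710), Mul(1742334, Rational(-857, 6751)))) = Mul(Rational(-1, 3), Add(Rational(1215127, 120710), Rational(-1493180238, 6751))) = Mul(Rational(-1, 3), Rational(-180233583206603, 814913210)) = Rational(180233583206603, 2444739630) ≈ 73723.)
E = Rational(1429484, 9) (E = Add(Rational(-4, 9), Add(-896213, Mul(-1, -1055045))) = Add(Rational(-4, 9), Add(-896213, 1055045)) = Add(Rational(-4, 9), 158832) = Rational(1429484, 9) ≈ 1.5883e+5)
Pow(Add(B, E), Rational(1, 2)) = Pow(Add(Rational(180233583206603, 2444739630), Rational(1429484, 9)), Rational(1, 2)) = Pow(Rational(1705606144703449, 7334218890), Rational(1, 2)) = Mul(Rational(1, 2444739630), Pow(1389920978376012122661290, Rational(1, 2)))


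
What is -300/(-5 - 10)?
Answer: 20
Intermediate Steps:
-300/(-5 - 10) = -300/(-15) = -1/15*(-300) = 20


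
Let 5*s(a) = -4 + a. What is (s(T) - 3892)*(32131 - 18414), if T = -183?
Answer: -269497899/5 ≈ -5.3900e+7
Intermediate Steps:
s(a) = -⅘ + a/5 (s(a) = (-4 + a)/5 = -⅘ + a/5)
(s(T) - 3892)*(32131 - 18414) = ((-⅘ + (⅕)*(-183)) - 3892)*(32131 - 18414) = ((-⅘ - 183/5) - 3892)*13717 = (-187/5 - 3892)*13717 = -19647/5*13717 = -269497899/5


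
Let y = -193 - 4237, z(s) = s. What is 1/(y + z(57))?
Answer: -1/4373 ≈ -0.00022868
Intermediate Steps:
y = -4430
1/(y + z(57)) = 1/(-4430 + 57) = 1/(-4373) = -1/4373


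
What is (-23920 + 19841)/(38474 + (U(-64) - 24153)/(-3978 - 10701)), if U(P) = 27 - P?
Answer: -59875641/564783908 ≈ -0.10602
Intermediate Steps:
(-23920 + 19841)/(38474 + (U(-64) - 24153)/(-3978 - 10701)) = (-23920 + 19841)/(38474 + ((27 - 1*(-64)) - 24153)/(-3978 - 10701)) = -4079/(38474 + ((27 + 64) - 24153)/(-14679)) = -4079/(38474 + (91 - 24153)*(-1/14679)) = -4079/(38474 - 24062*(-1/14679)) = -4079/(38474 + 24062/14679) = -4079/564783908/14679 = -4079*14679/564783908 = -59875641/564783908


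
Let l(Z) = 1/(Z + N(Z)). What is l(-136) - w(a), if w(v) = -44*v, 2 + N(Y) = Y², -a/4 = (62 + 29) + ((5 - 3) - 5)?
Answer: -284328703/18358 ≈ -15488.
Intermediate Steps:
a = -352 (a = -4*((62 + 29) + ((5 - 3) - 5)) = -4*(91 + (2 - 5)) = -4*(91 - 3) = -4*88 = -352)
N(Y) = -2 + Y²
l(Z) = 1/(-2 + Z + Z²) (l(Z) = 1/(Z + (-2 + Z²)) = 1/(-2 + Z + Z²))
l(-136) - w(a) = 1/(-2 - 136 + (-136)²) - (-44)*(-352) = 1/(-2 - 136 + 18496) - 1*15488 = 1/18358 - 15488 = -284328703/18358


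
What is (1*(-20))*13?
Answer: -260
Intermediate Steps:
(1*(-20))*13 = -20*13 = -260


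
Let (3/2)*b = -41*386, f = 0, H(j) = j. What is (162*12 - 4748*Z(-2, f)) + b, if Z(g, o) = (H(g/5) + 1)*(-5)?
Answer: 16912/3 ≈ 5637.3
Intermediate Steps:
Z(g, o) = -5 - g (Z(g, o) = (g/5 + 1)*(-5) = (1 + g/5)*(-5) = -5 - g)
b = -31652/3 (b = 2*(-41*386)/3 = (⅔)*(-15826) = -31652/3 ≈ -10551.)
(162*12 - 4748*Z(-2, f)) + b = (162*12 - 4748*(-5 - 1*(-2))) - 31652/3 = (1944 - 4748*(-5 + 2)) - 31652/3 = (1944 - 4748*(-3)) - 31652/3 = (1944 + 14244) - 31652/3 = 16188 - 31652/3 = 16912/3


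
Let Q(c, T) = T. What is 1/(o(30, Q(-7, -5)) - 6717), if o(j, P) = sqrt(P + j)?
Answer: -1/6712 ≈ -0.00014899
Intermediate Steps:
1/(o(30, Q(-7, -5)) - 6717) = 1/(sqrt(-5 + 30) - 6717) = 1/(sqrt(25) - 6717) = 1/(5 - 6717) = 1/(-6712) = -1/6712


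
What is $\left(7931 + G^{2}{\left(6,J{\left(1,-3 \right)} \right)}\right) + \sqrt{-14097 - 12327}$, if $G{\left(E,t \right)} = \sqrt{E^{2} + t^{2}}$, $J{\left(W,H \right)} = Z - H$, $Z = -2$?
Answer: $7968 + 6 i \sqrt{734} \approx 7968.0 + 162.55 i$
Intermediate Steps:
$J{\left(W,H \right)} = -2 - H$
$\left(7931 + G^{2}{\left(6,J{\left(1,-3 \right)} \right)}\right) + \sqrt{-14097 - 12327} = \left(7931 + \left(\sqrt{6^{2} + \left(-2 - -3\right)^{2}}\right)^{2}\right) + \sqrt{-14097 - 12327} = \left(7931 + \left(\sqrt{36 + \left(-2 + 3\right)^{2}}\right)^{2}\right) + \sqrt{-26424} = \left(7931 + \left(\sqrt{36 + 1^{2}}\right)^{2}\right) + 6 i \sqrt{734} = \left(7931 + \left(\sqrt{36 + 1}\right)^{2}\right) + 6 i \sqrt{734} = \left(7931 + \left(\sqrt{37}\right)^{2}\right) + 6 i \sqrt{734} = \left(7931 + 37\right) + 6 i \sqrt{734} = 7968 + 6 i \sqrt{734}$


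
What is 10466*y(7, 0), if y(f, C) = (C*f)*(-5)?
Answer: 0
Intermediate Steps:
y(f, C) = -5*C*f
10466*y(7, 0) = 10466*(-5*0*7) = 10466*0 = 0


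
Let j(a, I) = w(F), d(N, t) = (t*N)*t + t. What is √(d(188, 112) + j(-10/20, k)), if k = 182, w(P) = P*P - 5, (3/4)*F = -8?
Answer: √21226435/3 ≈ 1535.7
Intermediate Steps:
F = -32/3 (F = (4/3)*(-8) = -32/3 ≈ -10.667)
w(P) = -5 + P² (w(P) = P² - 5 = -5 + P²)
d(N, t) = t + N*t² (d(N, t) = (N*t)*t + t = N*t² + t = t + N*t²)
j(a, I) = 979/9 (j(a, I) = -5 + (-32/3)² = -5 + 1024/9 = 979/9)
√(d(188, 112) + j(-10/20, k)) = √(112*(1 + 188*112) + 979/9) = √(112*(1 + 21056) + 979/9) = √(112*21057 + 979/9) = √(2358384 + 979/9) = √(21226435/9) = √21226435/3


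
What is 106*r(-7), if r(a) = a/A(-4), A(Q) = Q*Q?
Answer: -371/8 ≈ -46.375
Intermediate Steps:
A(Q) = Q²
r(a) = a/16 (r(a) = a/((-4)²) = a/16)
106*r(-7) = 106*((1/16)*(-7)) = 106*(-7/16) = -371/8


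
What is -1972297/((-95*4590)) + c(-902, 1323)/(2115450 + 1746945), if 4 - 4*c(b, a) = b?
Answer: 84643209296/18713303775 ≈ 4.5232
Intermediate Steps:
c(b, a) = 1 - b/4
-1972297/((-95*4590)) + c(-902, 1323)/(2115450 + 1746945) = -1972297/((-95*4590)) + (1 - ¼*(-902))/(2115450 + 1746945) = -1972297/(-436050) + (1 + 451/2)/3862395 = -1972297*(-1/436050) + (453/2)*(1/3862395) = 1972297/436050 + 151/2574930 = 84643209296/18713303775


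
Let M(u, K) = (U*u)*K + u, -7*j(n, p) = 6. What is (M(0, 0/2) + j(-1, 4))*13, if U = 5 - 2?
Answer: -78/7 ≈ -11.143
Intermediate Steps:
U = 3
j(n, p) = -6/7 (j(n, p) = -1/7*6 = -6/7)
M(u, K) = u + 3*K*u (M(u, K) = (3*u)*K + u = 3*K*u + u = u + 3*K*u)
(M(0, 0/2) + j(-1, 4))*13 = (0*(1 + 3*(0/2)) - 6/7)*13 = (0*(1 + 3*(0*(1/2))) - 6/7)*13 = (0*(1 + 3*0) - 6/7)*13 = (0*(1 + 0) - 6/7)*13 = (0*1 - 6/7)*13 = (0 - 6/7)*13 = -6/7*13 = -78/7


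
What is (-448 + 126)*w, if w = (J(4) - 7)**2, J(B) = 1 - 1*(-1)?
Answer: -8050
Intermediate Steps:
J(B) = 2 (J(B) = 1 + 1 = 2)
w = 25 (w = (2 - 7)**2 = (-5)**2 = 25)
(-448 + 126)*w = (-448 + 126)*25 = -322*25 = -8050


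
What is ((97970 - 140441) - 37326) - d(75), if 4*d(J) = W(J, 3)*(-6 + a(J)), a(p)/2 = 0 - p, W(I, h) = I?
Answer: -76872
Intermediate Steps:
a(p) = -2*p (a(p) = 2*(0 - p) = 2*(-p) = -2*p)
d(J) = J*(-6 - 2*J)/4 (d(J) = (J*(-6 - 2*J))/4 = J*(-6 - 2*J)/4)
((97970 - 140441) - 37326) - d(75) = ((97970 - 140441) - 37326) - (-1)*75*(3 + 75)/2 = (-42471 - 37326) - (-1)*75*78/2 = -79797 - 1*(-2925) = -79797 + 2925 = -76872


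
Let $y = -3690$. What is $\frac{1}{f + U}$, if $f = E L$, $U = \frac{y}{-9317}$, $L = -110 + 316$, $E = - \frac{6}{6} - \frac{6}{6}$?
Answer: $- \frac{9317}{3834914} \approx -0.0024295$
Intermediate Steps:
$E = -2$ ($E = \left(-6\right) \frac{1}{6} - 1 = -1 - 1 = -2$)
$L = 206$
$U = \frac{3690}{9317}$ ($U = - \frac{3690}{-9317} = \left(-3690\right) \left(- \frac{1}{9317}\right) = \frac{3690}{9317} \approx 0.39605$)
$f = -412$ ($f = \left(-2\right) 206 = -412$)
$\frac{1}{f + U} = \frac{1}{-412 + \frac{3690}{9317}} = \frac{1}{- \frac{3834914}{9317}} = - \frac{9317}{3834914}$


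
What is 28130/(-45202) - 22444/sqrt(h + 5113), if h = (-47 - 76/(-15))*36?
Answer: -145/233 - 22444*sqrt(90085)/18017 ≈ -374.51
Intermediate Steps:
h = -7548/5 (h = (-47 - 76*(-1/15))*36 = (-47 + 76/15)*36 = -629/15*36 = -7548/5 ≈ -1509.6)
28130/(-45202) - 22444/sqrt(h + 5113) = 28130/(-45202) - 22444/sqrt(-7548/5 + 5113) = 28130*(-1/45202) - 22444*sqrt(90085)/18017 = -145/233 - 22444*sqrt(90085)/18017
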